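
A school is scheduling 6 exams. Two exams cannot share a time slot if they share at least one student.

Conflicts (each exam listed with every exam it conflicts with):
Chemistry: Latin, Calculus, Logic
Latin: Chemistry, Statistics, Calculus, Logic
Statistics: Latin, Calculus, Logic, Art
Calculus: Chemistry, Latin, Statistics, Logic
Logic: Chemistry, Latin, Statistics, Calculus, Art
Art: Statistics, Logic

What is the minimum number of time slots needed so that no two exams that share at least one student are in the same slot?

4

Chemistry, Latin, Calculus, Logic all conflict with each other, so at least 4 time slots are needed.
4 time slots suffice: time slot 1 → {Logic}; time slot 2 → {Latin, Art}; time slot 3 → {Calculus}; time slot 4 → {Chemistry, Statistics}. Each listed conflict is separated.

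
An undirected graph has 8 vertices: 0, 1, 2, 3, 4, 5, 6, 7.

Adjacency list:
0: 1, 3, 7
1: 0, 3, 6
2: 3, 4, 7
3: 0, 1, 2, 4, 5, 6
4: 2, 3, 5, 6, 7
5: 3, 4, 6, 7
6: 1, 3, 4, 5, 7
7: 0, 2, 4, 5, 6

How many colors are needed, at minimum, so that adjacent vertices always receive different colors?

4, 5, 6, 7 are mutually adjacent (a clique of size 4), so at least 4 colors are needed.
One proper 4-coloring: 0=b, 1=d, 2=c, 3=a, 4=b, 5=d, 6=c, 7=a. Each edge has distinct colors on its endpoints.

4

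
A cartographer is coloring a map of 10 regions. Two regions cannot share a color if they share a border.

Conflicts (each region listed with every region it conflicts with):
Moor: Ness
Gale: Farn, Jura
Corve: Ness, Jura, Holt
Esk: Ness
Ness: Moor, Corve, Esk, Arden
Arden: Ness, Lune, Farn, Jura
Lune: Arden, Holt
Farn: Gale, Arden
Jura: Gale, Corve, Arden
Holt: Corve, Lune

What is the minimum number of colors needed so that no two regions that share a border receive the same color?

3

The cycle Lune-Arden-Ness-Corve-Holt-Lune has odd length 5, so it cannot be 2-colored; at least 3 colors are needed.
3 colors suffice: Moor=2, Gale=2, Corve=2, Esk=2, Ness=1, Arden=2, Lune=3, Farn=1, Jura=1, Holt=1. No two conflicting regions share a color.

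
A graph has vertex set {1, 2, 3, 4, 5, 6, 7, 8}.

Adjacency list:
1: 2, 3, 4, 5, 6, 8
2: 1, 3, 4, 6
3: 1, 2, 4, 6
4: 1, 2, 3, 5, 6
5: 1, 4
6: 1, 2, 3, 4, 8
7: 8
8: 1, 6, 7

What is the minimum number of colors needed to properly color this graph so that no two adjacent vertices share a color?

5

1, 2, 3, 4, 6 are mutually adjacent (a clique of size 5), so at least 5 colors are needed.
One proper 5-coloring: 1=red, 2=yellow, 3=purple, 4=green, 5=blue, 6=blue, 7=red, 8=green. Every edge joins two different colors.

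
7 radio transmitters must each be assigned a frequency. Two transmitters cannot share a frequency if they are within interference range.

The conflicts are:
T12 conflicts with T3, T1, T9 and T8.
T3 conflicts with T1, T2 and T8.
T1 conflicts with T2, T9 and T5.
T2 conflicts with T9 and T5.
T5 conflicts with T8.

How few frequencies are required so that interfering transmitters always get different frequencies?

3

T12, T3, T8 all conflict with each other, so at least 3 frequencies are needed.
3 frequencies suffice: frequency 1 → {T1, T8}; frequency 2 → {T12, T2}; frequency 3 → {T3, T9, T5}. Every pair that conflicts lands in different frequencies.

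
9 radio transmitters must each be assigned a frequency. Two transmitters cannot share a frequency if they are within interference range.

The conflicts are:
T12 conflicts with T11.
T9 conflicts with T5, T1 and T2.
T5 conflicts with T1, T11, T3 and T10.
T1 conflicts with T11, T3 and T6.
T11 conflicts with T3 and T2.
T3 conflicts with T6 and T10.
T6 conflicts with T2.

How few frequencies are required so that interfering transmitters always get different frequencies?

T5, T1, T11, T3 all conflict with each other, so at least 4 frequencies are needed.
4 frequencies suffice: T12=1, T9=2, T5=1, T1=3, T11=2, T3=4, T6=2, T10=2, T2=1. No two conflicting transmitters share a frequency.

4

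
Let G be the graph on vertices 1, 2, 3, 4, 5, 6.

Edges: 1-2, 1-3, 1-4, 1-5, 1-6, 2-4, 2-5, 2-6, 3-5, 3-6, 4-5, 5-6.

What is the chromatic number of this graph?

1, 3, 5, 6 are pairwise adjacent (a clique of size 4), so at least 4 colors are needed.
4 colors suffice: color red → {5}; color blue → {1}; color green → {4, 6}; color yellow → {2, 3}. Every edge joins two different colors.

4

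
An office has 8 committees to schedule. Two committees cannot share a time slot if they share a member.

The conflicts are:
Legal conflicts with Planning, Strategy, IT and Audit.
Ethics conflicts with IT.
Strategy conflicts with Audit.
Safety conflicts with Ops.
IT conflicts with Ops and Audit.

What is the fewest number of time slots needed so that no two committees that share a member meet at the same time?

3

Legal, IT, Audit pairwise conflict, so at least 3 time slots are needed.
3 time slots suffice: time slot 1 → {Planning, Strategy, Safety, IT}; time slot 2 → {Legal, Ethics, Ops}; time slot 3 → {Audit}. No two conflicting committees share a time slot.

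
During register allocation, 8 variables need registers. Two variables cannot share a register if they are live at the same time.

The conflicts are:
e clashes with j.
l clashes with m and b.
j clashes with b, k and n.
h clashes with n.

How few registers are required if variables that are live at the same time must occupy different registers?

l and b conflict, so at least 2 registers are needed.
Using 2 registers: e=2, l=1, j=1, h=1, m=2, b=2, k=2, n=2. Every pair that conflicts lands in different registers.

2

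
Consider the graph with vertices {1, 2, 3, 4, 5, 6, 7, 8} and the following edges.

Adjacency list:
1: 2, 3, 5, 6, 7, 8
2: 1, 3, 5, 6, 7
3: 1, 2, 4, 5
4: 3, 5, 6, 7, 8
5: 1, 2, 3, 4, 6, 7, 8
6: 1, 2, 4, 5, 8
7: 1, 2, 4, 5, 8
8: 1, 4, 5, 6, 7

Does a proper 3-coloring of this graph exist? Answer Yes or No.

No

1, 2, 3, 5 are pairwise adjacent (a clique of size 4), so at least 4 colors are needed.
So 3 colors are not enough.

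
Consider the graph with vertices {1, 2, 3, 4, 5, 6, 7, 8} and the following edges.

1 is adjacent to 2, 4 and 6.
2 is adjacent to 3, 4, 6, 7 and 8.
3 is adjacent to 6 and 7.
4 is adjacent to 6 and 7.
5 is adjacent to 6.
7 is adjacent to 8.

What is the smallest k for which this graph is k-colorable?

4

1, 2, 4, 6 are pairwise adjacent (a clique of size 4), so at least 4 colors are needed.
4 colors suffice: 1=d, 2=a, 3=c, 4=c, 5=a, 6=b, 7=b, 8=c. No two adjacent vertices share a color.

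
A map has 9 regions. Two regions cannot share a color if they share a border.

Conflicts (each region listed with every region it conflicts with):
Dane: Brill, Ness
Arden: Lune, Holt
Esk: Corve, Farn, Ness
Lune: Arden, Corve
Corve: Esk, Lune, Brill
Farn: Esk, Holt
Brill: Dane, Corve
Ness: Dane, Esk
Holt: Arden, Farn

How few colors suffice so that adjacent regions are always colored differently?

3

The cycle Dane-Ness-Esk-Corve-Brill-Dane has odd length 5, so it cannot be 2-colored; at least 3 colors are needed.
3 colors suffice: color 1 → {Dane, Esk, Lune, Holt}; color 2 → {Arden, Corve, Farn, Ness}; color 3 → {Brill}. Every pair that conflicts lands in different colors.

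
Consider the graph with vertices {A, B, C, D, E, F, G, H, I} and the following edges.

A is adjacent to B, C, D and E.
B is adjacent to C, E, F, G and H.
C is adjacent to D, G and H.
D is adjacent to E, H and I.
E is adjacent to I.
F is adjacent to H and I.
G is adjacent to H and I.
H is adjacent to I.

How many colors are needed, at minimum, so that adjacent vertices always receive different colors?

4

B, C, G, H are mutually adjacent (a clique of size 4), so at least 4 colors are needed.
A valid assignment using 4 colors: A=4, B=1, C=3, D=1, E=2, F=4, G=4, H=2, I=3. Every edge joins two different colors.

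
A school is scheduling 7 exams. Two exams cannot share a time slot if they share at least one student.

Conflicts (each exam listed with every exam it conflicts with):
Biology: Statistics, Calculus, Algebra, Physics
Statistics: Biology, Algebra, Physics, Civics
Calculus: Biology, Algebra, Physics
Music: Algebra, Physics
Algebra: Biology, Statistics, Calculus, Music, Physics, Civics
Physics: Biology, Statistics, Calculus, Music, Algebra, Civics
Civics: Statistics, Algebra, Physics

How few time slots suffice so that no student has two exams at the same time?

Biology, Statistics, Algebra, Physics all conflict with each other, so at least 4 time slots are needed.
4 time slots suffice: time slot 1 → {Algebra}; time slot 2 → {Physics}; time slot 3 → {Statistics, Calculus, Music}; time slot 4 → {Biology, Civics}. No two conflicting exams share a time slot.

4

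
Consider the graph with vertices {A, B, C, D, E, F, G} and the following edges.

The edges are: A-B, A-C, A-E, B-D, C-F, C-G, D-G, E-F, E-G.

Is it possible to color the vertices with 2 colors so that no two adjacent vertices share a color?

The cycle B-A-E-G-D-B has odd length 5, so it cannot be 2-colored; at least 3 colors are needed.
So 2 colors are not enough.

No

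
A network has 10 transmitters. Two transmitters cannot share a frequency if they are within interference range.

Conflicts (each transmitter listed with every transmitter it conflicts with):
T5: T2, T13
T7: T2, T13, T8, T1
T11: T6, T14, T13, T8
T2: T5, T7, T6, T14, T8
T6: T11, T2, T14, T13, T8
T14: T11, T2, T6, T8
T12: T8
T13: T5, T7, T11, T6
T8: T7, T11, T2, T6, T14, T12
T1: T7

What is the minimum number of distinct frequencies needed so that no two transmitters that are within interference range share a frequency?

T2, T6, T14, T8 are mutually in conflict, so at least 4 frequencies are needed.
4 frequencies suffice: T5=3, T7=3, T11=2, T2=2, T6=3, T14=4, T12=2, T13=1, T8=1, T1=1. Every pair that conflicts lands in different frequencies.

4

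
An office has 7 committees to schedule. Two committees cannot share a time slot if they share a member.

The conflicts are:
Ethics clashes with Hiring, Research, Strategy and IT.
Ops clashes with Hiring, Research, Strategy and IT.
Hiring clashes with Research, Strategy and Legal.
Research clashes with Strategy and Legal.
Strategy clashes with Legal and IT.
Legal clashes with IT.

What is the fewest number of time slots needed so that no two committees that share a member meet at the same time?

4

Ops, Hiring, Research, Strategy pairwise conflict, so at least 4 time slots are needed.
Using 4 time slots: Ethics=4, Ops=4, Hiring=3, Research=2, Strategy=1, Legal=4, IT=2. No two conflicting committees share a time slot.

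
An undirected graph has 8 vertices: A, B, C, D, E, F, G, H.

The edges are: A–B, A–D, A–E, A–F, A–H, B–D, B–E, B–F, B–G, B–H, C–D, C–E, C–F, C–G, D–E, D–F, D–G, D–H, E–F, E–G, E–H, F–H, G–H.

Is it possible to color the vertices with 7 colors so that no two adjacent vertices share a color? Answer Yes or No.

The chromatic number is 6. A, B, D, E, F, H are pairwise adjacent (a clique of size 6), so at least 6 colors are needed.
6 colors suffice: color 1 → {D}; color 2 → {E}; color 3 → {F, G}; color 4 → {C, H}; color 5 → {B}; color 6 → {A}.
Since 7 ≥ 6, a proper 7-coloring certainly exists.

Yes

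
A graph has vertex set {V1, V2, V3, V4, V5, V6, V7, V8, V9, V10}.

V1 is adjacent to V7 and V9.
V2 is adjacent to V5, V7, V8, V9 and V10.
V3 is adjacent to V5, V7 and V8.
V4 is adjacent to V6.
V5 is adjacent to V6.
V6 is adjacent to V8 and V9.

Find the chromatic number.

2

V5 and V6 are adjacent, so at least 2 colors are needed.
2 colors suffice: V1=red, V2=red, V3=red, V4=blue, V5=blue, V6=red, V7=blue, V8=blue, V9=blue, V10=blue. Every edge joins two different colors.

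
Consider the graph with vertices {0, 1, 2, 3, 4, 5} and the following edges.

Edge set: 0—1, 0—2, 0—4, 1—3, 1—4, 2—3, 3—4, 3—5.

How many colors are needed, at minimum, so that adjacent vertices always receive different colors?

0, 1, 4 are mutually adjacent, so at least 3 colors are needed.
One proper 3-coloring: 0=a, 1=b, 2=b, 3=a, 4=c, 5=b. Every edge joins two different colors.

3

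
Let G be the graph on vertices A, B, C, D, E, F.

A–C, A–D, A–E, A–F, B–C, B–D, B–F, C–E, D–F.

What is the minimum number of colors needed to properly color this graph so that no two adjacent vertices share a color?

B, D, F are pairwise adjacent, so at least 3 colors are needed.
3 colors suffice: color 1 → {A, B}; color 2 → {C, F}; color 3 → {D, E}. No two adjacent vertices share a color.

3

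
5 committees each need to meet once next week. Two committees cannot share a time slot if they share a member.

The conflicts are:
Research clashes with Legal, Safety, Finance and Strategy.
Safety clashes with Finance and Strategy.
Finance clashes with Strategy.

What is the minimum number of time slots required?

4

Research, Safety, Finance, Strategy pairwise conflict, so at least 4 time slots are needed.
4 time slots suffice: time slot 1 → {Research}; time slot 2 → {Legal, Strategy}; time slot 3 → {Safety}; time slot 4 → {Finance}. No two conflicting committees share a time slot.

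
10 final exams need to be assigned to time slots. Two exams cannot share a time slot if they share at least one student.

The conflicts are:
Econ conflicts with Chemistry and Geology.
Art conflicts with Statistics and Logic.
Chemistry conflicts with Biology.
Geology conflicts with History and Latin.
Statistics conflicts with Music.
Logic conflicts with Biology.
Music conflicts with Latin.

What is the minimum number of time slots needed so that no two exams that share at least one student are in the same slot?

3

The cycle Statistics-Music-Latin-Geology-Econ-Chemistry-Biology-Logic-Art-Statistics has odd length 9, so it cannot be 2-colored; at least 3 time slots are needed.
3 time slots suffice: time slot 1 → {Art, Geology, Music, Biology}; time slot 2 → {Econ, Statistics, History, Logic, Latin}; time slot 3 → {Chemistry}. Every pair that conflicts lands in different time slots.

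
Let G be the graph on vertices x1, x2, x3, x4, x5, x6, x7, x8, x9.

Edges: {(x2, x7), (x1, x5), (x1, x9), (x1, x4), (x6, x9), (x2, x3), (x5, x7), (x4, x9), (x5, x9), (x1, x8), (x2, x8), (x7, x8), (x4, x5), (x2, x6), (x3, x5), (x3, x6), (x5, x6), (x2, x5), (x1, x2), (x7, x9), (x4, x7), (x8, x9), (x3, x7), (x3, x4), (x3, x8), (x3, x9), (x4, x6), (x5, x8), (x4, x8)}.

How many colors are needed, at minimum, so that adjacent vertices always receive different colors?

6

x3, x4, x5, x7, x8, x9 are pairwise adjacent (a clique of size 6), so at least 6 colors are needed.
One proper 6-coloring: x1=4, x2=2, x3=4, x4=3, x5=1, x6=5, x7=6, x8=5, x9=2. Every edge joins two different colors.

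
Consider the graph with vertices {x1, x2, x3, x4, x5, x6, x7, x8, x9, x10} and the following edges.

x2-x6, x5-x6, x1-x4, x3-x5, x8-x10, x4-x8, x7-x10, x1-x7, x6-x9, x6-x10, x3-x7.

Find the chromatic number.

The cycle x10-x8-x4-x1-x7-x10 has odd length 5, so it cannot be 2-colored; at least 3 colors are needed.
A valid assignment using 3 colors: x1=B, x2=B, x3=G, x4=R, x5=B, x6=R, x7=R, x8=G, x9=B, x10=B. Every edge joins two different colors.

3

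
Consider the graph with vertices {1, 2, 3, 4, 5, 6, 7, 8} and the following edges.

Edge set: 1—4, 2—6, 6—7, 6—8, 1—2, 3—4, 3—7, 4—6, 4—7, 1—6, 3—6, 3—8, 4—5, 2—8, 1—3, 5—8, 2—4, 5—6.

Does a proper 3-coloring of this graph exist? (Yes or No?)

1, 2, 4, 6 form a clique, so at least 4 colors are needed.
So 3 colors are not enough.

No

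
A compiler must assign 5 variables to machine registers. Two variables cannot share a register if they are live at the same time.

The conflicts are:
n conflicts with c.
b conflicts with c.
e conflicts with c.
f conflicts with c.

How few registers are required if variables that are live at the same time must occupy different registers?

f and c conflict, so at least 2 registers are needed.
2 registers suffice: register 1 → {c}; register 2 → {n, b, e, f}. Each listed conflict is separated.

2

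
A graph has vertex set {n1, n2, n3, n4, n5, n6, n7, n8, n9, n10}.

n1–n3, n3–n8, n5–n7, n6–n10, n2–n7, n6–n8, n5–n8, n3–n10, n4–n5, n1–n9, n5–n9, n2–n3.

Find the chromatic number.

3

The cycle n1-n9-n5-n8-n3-n1 has odd length 5, so it cannot be 2-colored; at least 3 colors are needed.
3 colors suffice: n1=2, n2=2, n3=1, n4=2, n5=1, n6=1, n7=3, n8=2, n9=3, n10=2. Every edge joins two different colors.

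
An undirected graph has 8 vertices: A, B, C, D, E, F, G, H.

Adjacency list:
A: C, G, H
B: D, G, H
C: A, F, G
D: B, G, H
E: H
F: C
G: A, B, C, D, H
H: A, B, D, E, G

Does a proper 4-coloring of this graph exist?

The chromatic number is 4. B, D, G, H are mutually adjacent (a clique of size 4), so at least 4 colors are needed.
4 colors suffice: A=green, B=yellow, C=blue, D=green, E=red, F=red, G=red, H=blue.
That is already a proper 4-coloring.

Yes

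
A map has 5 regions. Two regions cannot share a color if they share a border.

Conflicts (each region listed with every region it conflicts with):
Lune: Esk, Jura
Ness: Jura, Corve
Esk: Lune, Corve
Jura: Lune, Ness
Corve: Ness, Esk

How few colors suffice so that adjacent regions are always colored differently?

The cycle Corve-Ness-Jura-Lune-Esk-Corve has odd length 5, so it cannot be 2-colored; at least 3 colors are needed.
3 colors suffice: Lune=2, Ness=2, Esk=1, Jura=1, Corve=3. Each listed conflict is separated.

3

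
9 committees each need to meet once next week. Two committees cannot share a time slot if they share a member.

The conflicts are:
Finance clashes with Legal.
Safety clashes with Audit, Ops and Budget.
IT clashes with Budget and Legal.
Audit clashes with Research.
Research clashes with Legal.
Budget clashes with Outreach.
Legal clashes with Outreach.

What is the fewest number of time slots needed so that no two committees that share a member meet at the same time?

2

Audit and Research conflict, so at least 2 time slots are needed.
2 time slots suffice: time slot 1 → {Audit, Ops, Budget, Legal}; time slot 2 → {Finance, Safety, IT, Research, Outreach}. Each listed conflict is separated.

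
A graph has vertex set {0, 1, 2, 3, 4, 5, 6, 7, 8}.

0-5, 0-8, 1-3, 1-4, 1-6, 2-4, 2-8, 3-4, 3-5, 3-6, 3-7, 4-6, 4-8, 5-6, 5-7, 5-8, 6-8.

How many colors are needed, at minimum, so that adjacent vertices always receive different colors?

1, 3, 4, 6 are mutually adjacent (a clique of size 4), so at least 4 colors are needed.
4 colors suffice: color red → {4, 5}; color blue → {0, 2, 6, 7}; color green → {3, 8}; color yellow → {1}. No two adjacent vertices share a color.

4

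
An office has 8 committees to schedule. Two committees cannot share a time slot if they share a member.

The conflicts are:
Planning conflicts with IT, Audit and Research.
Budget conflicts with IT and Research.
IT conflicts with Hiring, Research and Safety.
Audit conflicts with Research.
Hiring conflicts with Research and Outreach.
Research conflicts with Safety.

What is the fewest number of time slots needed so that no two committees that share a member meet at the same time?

3

Budget, IT, Research pairwise conflict, so at least 3 time slots are needed.
3 time slots suffice: time slot 1 → {Research, Outreach}; time slot 2 → {IT, Audit}; time slot 3 → {Planning, Budget, Hiring, Safety}. Every pair that conflicts lands in different time slots.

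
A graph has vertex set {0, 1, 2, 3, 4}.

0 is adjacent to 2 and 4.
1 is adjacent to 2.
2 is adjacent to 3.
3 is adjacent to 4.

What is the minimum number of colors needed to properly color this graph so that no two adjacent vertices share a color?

2

3 and 4 are adjacent, so at least 2 colors are needed.
2 colors suffice: color a → {2, 4}; color b → {0, 1, 3}. Each edge has distinct colors on its endpoints.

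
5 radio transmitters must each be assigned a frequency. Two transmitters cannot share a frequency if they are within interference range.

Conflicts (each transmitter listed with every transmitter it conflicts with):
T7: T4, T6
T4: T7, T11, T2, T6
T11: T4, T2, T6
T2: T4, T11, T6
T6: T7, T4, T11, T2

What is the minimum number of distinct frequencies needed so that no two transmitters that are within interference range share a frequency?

4

T4, T11, T2, T6 pairwise conflict, so at least 4 frequencies are needed.
4 frequencies suffice: frequency 1 → {T4}; frequency 2 → {T6}; frequency 3 → {T7, T11}; frequency 4 → {T2}. Every pair that conflicts lands in different frequencies.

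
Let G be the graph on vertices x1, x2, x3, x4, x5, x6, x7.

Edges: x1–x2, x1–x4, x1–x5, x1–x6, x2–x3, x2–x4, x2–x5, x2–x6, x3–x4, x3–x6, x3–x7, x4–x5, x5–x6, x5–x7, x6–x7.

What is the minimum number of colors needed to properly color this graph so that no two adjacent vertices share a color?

x1, x2, x5, x6 are pairwise adjacent (a clique of size 4), so at least 4 colors are needed.
4 colors suffice: color 1 → {x3, x5}; color 2 → {x4, x6}; color 3 → {x2, x7}; color 4 → {x1}. No two adjacent vertices share a color.

4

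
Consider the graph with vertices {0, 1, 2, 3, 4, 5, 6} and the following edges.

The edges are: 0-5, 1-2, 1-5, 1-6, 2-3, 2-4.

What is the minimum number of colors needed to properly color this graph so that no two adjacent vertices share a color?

0 and 5 are adjacent, so at least 2 colors are needed.
One proper 2-coloring: 0=b, 1=b, 2=a, 3=b, 4=b, 5=a, 6=a. No two adjacent vertices share a color.

2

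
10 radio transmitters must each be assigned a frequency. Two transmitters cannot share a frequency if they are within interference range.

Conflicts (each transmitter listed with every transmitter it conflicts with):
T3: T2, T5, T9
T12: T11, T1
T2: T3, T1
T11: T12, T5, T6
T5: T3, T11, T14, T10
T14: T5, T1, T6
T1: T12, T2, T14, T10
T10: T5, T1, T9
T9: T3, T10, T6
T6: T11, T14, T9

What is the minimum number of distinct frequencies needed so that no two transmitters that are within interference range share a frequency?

3

The cycle T9-T10-T1-T14-T6-T9 has odd length 5, so it cannot be 2-colored; at least 3 frequencies are needed.
3 frequencies suffice: frequency 1 → {T5, T1, T9}; frequency 2 → {T3, T11, T14, T10}; frequency 3 → {T12, T2, T6}. Every pair that conflicts lands in different frequencies.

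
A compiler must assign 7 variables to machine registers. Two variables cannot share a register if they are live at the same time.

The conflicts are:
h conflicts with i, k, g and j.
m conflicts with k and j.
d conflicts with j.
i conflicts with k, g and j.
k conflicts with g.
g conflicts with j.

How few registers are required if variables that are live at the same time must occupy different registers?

h, i, g, j are mutually in conflict, so at least 4 registers are needed.
4 registers suffice: register 1 → {k, j}; register 2 → {h, m, d}; register 3 → {i}; register 4 → {g}. Each listed conflict is separated.

4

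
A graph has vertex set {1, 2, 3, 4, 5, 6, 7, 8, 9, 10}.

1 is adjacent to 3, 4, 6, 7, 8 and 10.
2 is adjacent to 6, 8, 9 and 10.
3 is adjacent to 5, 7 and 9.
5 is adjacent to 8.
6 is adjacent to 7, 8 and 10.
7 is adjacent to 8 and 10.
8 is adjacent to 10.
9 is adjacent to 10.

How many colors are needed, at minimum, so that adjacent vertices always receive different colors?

1, 6, 7, 8, 10 are mutually adjacent (a clique of size 5), so at least 5 colors are needed.
5 colors suffice: color red → {1, 2, 5}; color blue → {3, 4, 10}; color green → {8, 9}; color yellow → {7}; color purple → {6}. No two adjacent vertices share a color.

5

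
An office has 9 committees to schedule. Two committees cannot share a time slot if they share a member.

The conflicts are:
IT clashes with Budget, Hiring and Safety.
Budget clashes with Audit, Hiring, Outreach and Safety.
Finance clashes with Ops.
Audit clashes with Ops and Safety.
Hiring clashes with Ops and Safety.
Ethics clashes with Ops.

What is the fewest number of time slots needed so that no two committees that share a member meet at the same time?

4

IT, Budget, Hiring, Safety all conflict with each other, so at least 4 time slots are needed.
4 time slots suffice: time slot 1 → {Budget, Ops}; time slot 2 → {Finance, Outreach, Ethics, Safety}; time slot 3 → {Audit, Hiring}; time slot 4 → {IT}. Every pair that conflicts lands in different time slots.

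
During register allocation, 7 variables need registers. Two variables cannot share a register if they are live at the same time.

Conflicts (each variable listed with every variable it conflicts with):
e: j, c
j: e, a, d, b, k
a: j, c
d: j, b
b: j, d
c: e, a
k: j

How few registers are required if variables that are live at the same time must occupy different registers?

j, d, b are mutually in conflict, so at least 3 registers are needed.
3 registers suffice: register 1 → {j, c}; register 2 → {e, a, d, k}; register 3 → {b}. Every pair that conflicts lands in different registers.

3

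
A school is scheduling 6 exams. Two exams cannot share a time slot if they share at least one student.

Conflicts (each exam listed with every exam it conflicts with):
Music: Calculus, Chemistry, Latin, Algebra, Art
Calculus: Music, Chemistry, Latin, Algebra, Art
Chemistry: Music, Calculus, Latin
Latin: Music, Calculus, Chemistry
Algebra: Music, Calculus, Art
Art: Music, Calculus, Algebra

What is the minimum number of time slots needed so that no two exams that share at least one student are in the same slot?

4

Music, Calculus, Chemistry, Latin all conflict with each other, so at least 4 time slots are needed.
4 time slots suffice: time slot 1 → {Calculus}; time slot 2 → {Music}; time slot 3 → {Chemistry, Algebra}; time slot 4 → {Latin, Art}. No two conflicting exams share a time slot.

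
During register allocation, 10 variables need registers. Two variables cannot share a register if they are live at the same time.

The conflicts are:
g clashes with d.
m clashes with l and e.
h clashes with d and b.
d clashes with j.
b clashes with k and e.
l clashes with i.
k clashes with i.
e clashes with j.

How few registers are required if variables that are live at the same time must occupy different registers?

3

The cycle b-h-d-j-e-b has odd length 5, so it cannot be 2-colored; at least 3 registers are needed.
3 registers suffice: register 1 → {m, d, b, i}; register 2 → {g, h, l, k, e}; register 3 → {j}. No two conflicting variables share a register.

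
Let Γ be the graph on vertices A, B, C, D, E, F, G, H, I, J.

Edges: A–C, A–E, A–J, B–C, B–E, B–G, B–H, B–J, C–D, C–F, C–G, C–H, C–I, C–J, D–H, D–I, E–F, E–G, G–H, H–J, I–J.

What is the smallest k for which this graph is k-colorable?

B, C, H, J form a clique, so at least 4 colors are needed.
A valid assignment using 4 colors: A=3, B=3, C=1, D=2, E=1, F=2, G=2, H=4, I=3, J=2. No two adjacent vertices share a color.

4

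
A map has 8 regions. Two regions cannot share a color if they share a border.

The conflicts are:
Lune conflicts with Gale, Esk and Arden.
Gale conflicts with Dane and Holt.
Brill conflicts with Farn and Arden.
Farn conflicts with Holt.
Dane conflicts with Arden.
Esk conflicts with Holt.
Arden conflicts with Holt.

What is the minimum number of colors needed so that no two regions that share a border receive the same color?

2

Lune and Arden conflict, so at least 2 colors are needed.
2 colors suffice: Lune=2, Gale=1, Brill=2, Farn=1, Dane=2, Esk=1, Arden=1, Holt=2. No two conflicting regions share a color.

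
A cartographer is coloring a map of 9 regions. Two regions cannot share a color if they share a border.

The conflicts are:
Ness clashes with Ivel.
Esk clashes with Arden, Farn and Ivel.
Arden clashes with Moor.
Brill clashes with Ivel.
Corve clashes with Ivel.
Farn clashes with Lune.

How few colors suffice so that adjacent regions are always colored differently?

2

Brill and Ivel conflict, so at least 2 colors are needed.
A valid assignment using 2 colors: Ness=2, Esk=2, Arden=1, Brill=2, Corve=2, Farn=1, Ivel=1, Moor=2, Lune=2. No two conflicting regions share a color.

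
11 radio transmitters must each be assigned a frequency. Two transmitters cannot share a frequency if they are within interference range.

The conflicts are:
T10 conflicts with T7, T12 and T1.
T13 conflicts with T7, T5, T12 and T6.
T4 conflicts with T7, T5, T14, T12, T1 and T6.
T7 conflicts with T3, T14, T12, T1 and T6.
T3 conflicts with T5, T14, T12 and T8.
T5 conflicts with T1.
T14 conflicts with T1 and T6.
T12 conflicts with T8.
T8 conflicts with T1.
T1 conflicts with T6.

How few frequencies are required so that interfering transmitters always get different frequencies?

5

T4, T7, T14, T1, T6 are mutually in conflict, so at least 5 frequencies are needed.
5 frequencies suffice: frequency 1 → {T7, T5, T8}; frequency 2 → {T12, T1}; frequency 3 → {T10, T13, T4, T3}; frequency 4 → {T14}; frequency 5 → {T6}. No two conflicting transmitters share a frequency.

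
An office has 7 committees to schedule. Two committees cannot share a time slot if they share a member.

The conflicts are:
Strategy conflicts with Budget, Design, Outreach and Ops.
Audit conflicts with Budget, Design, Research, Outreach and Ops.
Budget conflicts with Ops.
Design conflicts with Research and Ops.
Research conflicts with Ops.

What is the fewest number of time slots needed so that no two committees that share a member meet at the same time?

Audit, Design, Research, Ops all conflict with each other, so at least 4 time slots are needed.
4 time slots suffice: time slot 1 → {Strategy, Audit}; time slot 2 → {Outreach, Ops}; time slot 3 → {Budget, Design}; time slot 4 → {Research}. No two conflicting committees share a time slot.

4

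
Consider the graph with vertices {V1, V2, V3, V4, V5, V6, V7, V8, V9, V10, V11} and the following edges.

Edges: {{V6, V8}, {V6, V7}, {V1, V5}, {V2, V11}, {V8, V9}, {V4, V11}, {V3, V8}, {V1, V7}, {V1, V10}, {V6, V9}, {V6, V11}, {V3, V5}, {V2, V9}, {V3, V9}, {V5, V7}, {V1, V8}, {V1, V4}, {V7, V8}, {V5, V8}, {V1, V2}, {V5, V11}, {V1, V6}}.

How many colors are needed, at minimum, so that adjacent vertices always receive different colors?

V1, V5, V7, V8 are mutually adjacent (a clique of size 4), so at least 4 colors are needed.
4 colors suffice: color R → {V1, V9, V11}; color B → {V2, V4, V8, V10}; color G → {V5, V6}; color Y → {V3, V7}. Each edge has distinct colors on its endpoints.

4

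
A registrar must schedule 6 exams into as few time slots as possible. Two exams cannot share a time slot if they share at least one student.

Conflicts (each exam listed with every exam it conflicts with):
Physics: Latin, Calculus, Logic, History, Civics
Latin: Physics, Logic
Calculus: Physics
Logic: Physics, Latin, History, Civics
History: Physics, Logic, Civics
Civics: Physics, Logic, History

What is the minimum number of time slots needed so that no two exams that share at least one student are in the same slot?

4

Physics, Logic, History, Civics all conflict with each other, so at least 4 time slots are needed.
Using 4 time slots: Physics=1, Latin=3, Calculus=2, Logic=2, History=3, Civics=4. Every pair that conflicts lands in different time slots.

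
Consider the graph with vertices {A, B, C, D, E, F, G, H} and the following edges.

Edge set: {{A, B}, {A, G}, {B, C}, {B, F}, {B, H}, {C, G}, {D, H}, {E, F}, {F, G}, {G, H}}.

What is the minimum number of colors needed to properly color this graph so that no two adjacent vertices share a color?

2

B and F are adjacent, so at least 2 colors are needed.
2 colors suffice: A=2, B=1, C=2, D=1, E=1, F=2, G=1, H=2. Each edge has distinct colors on its endpoints.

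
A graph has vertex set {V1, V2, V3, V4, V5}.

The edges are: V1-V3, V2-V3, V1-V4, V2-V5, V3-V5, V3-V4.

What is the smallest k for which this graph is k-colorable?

V1, V3, V4 are pairwise adjacent, so at least 3 colors are needed.
3 colors suffice: color R → {V3}; color B → {V1, V5}; color G → {V2, V4}. Each edge has distinct colors on its endpoints.

3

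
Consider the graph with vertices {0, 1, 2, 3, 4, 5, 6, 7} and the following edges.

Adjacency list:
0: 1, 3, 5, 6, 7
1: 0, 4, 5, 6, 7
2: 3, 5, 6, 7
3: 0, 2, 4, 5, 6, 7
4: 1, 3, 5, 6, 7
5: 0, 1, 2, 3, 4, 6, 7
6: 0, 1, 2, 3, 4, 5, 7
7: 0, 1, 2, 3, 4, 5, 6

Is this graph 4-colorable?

No

0, 3, 5, 6, 7 are pairwise adjacent (a clique of size 5), so at least 5 colors are needed.
So 4 colors are not enough.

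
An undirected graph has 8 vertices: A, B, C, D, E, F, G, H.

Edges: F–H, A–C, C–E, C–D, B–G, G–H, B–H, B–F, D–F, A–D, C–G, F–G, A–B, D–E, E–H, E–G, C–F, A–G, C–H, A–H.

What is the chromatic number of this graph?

A, C, G, H are pairwise adjacent (a clique of size 4), so at least 4 colors are needed.
4 colors suffice: A=4, B=1, C=1, D=2, E=4, F=4, G=2, H=3. Each edge has distinct colors on its endpoints.

4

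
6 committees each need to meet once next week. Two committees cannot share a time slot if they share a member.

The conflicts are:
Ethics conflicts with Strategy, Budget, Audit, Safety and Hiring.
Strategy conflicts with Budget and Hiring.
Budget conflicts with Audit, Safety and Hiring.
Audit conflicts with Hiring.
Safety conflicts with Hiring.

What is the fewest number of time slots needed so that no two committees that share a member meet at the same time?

Ethics, Budget, Audit, Hiring pairwise conflict, so at least 4 time slots are needed.
Using 4 time slots: Ethics=1, Strategy=4, Budget=2, Audit=4, Safety=4, Hiring=3. Every pair that conflicts lands in different time slots.

4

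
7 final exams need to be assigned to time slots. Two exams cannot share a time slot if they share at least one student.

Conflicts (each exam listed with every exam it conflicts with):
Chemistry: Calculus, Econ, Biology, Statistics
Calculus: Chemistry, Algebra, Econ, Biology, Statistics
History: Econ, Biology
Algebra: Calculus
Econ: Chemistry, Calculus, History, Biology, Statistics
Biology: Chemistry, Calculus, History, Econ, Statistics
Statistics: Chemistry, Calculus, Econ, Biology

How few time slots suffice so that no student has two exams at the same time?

5

Chemistry, Calculus, Econ, Biology, Statistics are mutually in conflict, so at least 5 time slots are needed.
5 time slots suffice: time slot 1 → {Calculus, History}; time slot 2 → {Algebra, Econ}; time slot 3 → {Biology}; time slot 4 → {Chemistry}; time slot 5 → {Statistics}. No two conflicting exams share a time slot.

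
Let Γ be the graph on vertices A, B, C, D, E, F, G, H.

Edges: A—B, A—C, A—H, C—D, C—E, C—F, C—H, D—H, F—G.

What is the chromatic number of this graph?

C, D, H are pairwise adjacent, so at least 3 colors are needed.
3 colors suffice: color 1 → {B, C, G}; color 2 → {A, D, E, F}; color 3 → {H}. Each edge has distinct colors on its endpoints.

3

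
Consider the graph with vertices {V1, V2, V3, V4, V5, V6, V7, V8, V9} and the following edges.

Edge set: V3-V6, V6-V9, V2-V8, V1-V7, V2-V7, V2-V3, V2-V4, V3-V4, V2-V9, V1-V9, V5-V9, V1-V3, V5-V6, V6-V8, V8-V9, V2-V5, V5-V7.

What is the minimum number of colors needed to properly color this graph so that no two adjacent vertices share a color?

V2, V3, V4 are pairwise adjacent, so at least 3 colors are needed.
3 colors suffice: color 1 → {V1, V2, V6}; color 2 → {V3, V7, V9}; color 3 → {V4, V5, V8}. Every edge joins two different colors.

3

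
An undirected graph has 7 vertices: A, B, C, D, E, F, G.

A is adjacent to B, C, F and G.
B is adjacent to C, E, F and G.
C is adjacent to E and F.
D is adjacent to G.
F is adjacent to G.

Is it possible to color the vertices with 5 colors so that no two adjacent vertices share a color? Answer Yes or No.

Yes

The chromatic number is 4. A, B, F, G form a clique, so at least 4 colors are needed.
4 colors suffice: color 1 → {B, D}; color 2 → {E, F}; color 3 → {A}; color 4 → {C, G}.
Since 5 ≥ 4, a proper 5-coloring certainly exists.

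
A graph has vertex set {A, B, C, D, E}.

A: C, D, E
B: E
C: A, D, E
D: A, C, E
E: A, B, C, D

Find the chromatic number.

A, C, D, E form a clique, so at least 4 colors are needed.
A valid assignment using 4 colors: A=2, B=2, C=3, D=4, E=1. No two adjacent vertices share a color.

4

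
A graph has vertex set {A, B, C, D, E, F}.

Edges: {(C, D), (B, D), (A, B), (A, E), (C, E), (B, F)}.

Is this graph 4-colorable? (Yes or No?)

The chromatic number is 3. The cycle E-A-B-D-C-E has odd length 5, so it cannot be 2-colored; at least 3 colors are needed.
3 colors suffice: color red → {B, C}; color blue → {A, D, F}; color green → {E}.
Since 4 ≥ 3, a proper 4-coloring certainly exists.

Yes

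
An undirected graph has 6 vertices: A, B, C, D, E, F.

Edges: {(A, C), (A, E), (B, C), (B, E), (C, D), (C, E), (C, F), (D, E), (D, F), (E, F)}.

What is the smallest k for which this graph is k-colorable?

4

C, D, E, F are pairwise adjacent (a clique of size 4), so at least 4 colors are needed.
One proper 4-coloring: A=3, B=3, C=1, D=3, E=2, F=4. No two adjacent vertices share a color.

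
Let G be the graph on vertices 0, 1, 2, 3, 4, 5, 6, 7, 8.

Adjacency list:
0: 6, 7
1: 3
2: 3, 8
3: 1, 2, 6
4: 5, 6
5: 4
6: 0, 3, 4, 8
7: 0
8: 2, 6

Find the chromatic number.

2

4 and 5 are adjacent, so at least 2 colors are needed.
2 colors suffice: 0=blue, 1=red, 2=red, 3=blue, 4=blue, 5=red, 6=red, 7=red, 8=blue. No two adjacent vertices share a color.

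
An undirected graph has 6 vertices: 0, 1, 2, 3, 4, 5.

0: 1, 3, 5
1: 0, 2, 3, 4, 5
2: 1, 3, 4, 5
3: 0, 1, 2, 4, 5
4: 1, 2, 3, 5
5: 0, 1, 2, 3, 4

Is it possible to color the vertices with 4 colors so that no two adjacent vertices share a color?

No

1, 2, 3, 4, 5 are pairwise adjacent (a clique of size 5), so at least 5 colors are needed.
So 4 colors are not enough.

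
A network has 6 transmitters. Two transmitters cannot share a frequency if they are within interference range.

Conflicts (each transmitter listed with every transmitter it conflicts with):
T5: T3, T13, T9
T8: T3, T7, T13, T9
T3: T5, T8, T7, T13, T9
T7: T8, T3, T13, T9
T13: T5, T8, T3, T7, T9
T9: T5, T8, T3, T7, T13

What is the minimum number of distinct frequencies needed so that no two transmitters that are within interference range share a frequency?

T8, T3, T7, T13, T9 all conflict with each other, so at least 5 frequencies are needed.
5 frequencies suffice: frequency 1 → {T3}; frequency 2 → {T13}; frequency 3 → {T9}; frequency 4 → {T5, T7}; frequency 5 → {T8}. No two conflicting transmitters share a frequency.

5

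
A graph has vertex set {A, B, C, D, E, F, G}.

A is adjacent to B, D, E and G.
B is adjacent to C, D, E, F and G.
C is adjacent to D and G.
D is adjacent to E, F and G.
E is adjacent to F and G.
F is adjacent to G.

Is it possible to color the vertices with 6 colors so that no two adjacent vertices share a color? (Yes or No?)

Yes

The chromatic number is 5. A, B, D, E, G are mutually adjacent (a clique of size 5), so at least 5 colors are needed.
One proper 5-coloring: A=5, B=1, C=4, D=3, E=4, F=5, G=2.
Since 6 ≥ 5, a proper 6-coloring certainly exists.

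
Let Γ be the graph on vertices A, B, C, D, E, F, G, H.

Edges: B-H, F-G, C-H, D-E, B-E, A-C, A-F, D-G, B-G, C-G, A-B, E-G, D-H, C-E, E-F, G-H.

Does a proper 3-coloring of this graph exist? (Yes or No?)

The chromatic number is 3. C, E, G are pairwise adjacent, so at least 3 colors are needed.
One proper 3-coloring: A=red, B=green, C=green, D=green, E=blue, F=green, G=red, H=blue.
That is already a proper 3-coloring.

Yes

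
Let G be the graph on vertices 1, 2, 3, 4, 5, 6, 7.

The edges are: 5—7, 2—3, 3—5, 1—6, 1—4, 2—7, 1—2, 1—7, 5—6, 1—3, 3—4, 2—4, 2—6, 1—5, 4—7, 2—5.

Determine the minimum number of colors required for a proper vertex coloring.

1, 2, 5, 7 are pairwise adjacent (a clique of size 4), so at least 4 colors are needed.
4 colors suffice: 1=a, 2=b, 3=d, 4=c, 5=c, 6=d, 7=d. No two adjacent vertices share a color.

4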